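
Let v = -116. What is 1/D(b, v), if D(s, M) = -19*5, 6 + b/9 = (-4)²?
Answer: -1/95 ≈ -0.010526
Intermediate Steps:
b = 90 (b = -54 + 9*(-4)² = -54 + 9*16 = -54 + 144 = 90)
D(s, M) = -95
1/D(b, v) = 1/(-95) = -1/95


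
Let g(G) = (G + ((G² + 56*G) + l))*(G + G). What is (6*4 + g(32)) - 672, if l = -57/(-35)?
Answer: 6360488/35 ≈ 1.8173e+5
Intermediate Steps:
l = 57/35 (l = -57*(-1/35) = 57/35 ≈ 1.6286)
g(G) = 2*G*(57/35 + G² + 57*G) (g(G) = (G + ((G² + 56*G) + 57/35))*(G + G) = (G + (57/35 + G² + 56*G))*(2*G) = (57/35 + G² + 57*G)*(2*G) = 2*G*(57/35 + G² + 57*G))
(6*4 + g(32)) - 672 = (6*4 + (2/35)*32*(57 + 35*32² + 1995*32)) - 672 = (24 + (2/35)*32*(57 + 35*1024 + 63840)) - 672 = (24 + (2/35)*32*(57 + 35840 + 63840)) - 672 = (24 + (2/35)*32*99737) - 672 = (24 + 6383168/35) - 672 = 6384008/35 - 672 = 6360488/35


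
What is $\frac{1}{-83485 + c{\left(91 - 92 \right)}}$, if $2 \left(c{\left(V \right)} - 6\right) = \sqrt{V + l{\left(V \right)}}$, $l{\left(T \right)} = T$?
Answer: $- \frac{166958}{13937486883} - \frac{i \sqrt{2}}{13937486883} \approx -1.1979 \cdot 10^{-5} - 1.0147 \cdot 10^{-10} i$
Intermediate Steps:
$c{\left(V \right)} = 6 + \frac{\sqrt{2} \sqrt{V}}{2}$ ($c{\left(V \right)} = 6 + \frac{\sqrt{V + V}}{2} = 6 + \frac{\sqrt{2 V}}{2} = 6 + \frac{\sqrt{2} \sqrt{V}}{2}$)
$\frac{1}{-83485 + c{\left(91 - 92 \right)}} = \frac{1}{-83485 + \left(6 + \frac{\sqrt{2} \sqrt{91 - 92}}{2}\right)} = \frac{1}{-83485 + \left(6 + \frac{\sqrt{2} \sqrt{-1}}{2}\right)} = \frac{1}{-83485 + \left(6 + \frac{\sqrt{2} i}{2}\right)} = \frac{1}{-83485 + \left(6 + \frac{i \sqrt{2}}{2}\right)} = \frac{1}{-83479 + \frac{i \sqrt{2}}{2}}$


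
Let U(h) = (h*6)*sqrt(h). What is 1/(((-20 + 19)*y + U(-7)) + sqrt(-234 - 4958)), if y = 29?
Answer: 1/(-29 - 42*I*sqrt(7) + 2*I*sqrt(1298)) ≈ -0.012251 + 0.016503*I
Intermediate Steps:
U(h) = 6*h**(3/2) (U(h) = (6*h)*sqrt(h) = 6*h**(3/2))
1/(((-20 + 19)*y + U(-7)) + sqrt(-234 - 4958)) = 1/(((-20 + 19)*29 + 6*(-7)**(3/2)) + sqrt(-234 - 4958)) = 1/((-1*29 + 6*(-7*I*sqrt(7))) + sqrt(-5192)) = 1/((-29 - 42*I*sqrt(7)) + 2*I*sqrt(1298)) = 1/(-29 - 42*I*sqrt(7) + 2*I*sqrt(1298))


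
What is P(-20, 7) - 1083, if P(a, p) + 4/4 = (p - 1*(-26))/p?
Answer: -7555/7 ≈ -1079.3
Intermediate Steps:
P(a, p) = -1 + (26 + p)/p (P(a, p) = -1 + (p - 1*(-26))/p = -1 + (p + 26)/p = -1 + (26 + p)/p)
P(-20, 7) - 1083 = 26/7 - 1083 = -7555/7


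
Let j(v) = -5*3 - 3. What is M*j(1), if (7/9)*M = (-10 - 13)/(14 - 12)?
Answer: 1863/7 ≈ 266.14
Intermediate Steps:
j(v) = -18 (j(v) = -15 - 3 = -18)
M = -207/14 (M = 9*((-10 - 13)/(14 - 12))/7 = 9*(-23/2)/7 = 9*(-23*½)/7 = (9/7)*(-23/2) = -207/14 ≈ -14.786)
M*j(1) = -207/14*(-18) = 1863/7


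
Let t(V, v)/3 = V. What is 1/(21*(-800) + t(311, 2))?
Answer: -1/15867 ≈ -6.3024e-5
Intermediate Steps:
t(V, v) = 3*V
1/(21*(-800) + t(311, 2)) = 1/(21*(-800) + 3*311) = 1/(-16800 + 933) = 1/(-15867) = -1/15867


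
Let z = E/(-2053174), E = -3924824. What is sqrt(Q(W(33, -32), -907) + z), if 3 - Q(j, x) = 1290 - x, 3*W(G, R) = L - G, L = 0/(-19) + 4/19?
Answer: I*sqrt(2310200038992542)/1026587 ≈ 46.82*I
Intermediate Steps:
L = 4/19 (L = 0*(-1/19) + 4*(1/19) = 0 + 4/19 = 4/19 ≈ 0.21053)
W(G, R) = 4/57 - G/3 (W(G, R) = (4/19 - G)/3 = 4/57 - G/3)
Q(j, x) = -1287 + x (Q(j, x) = 3 - (1290 - x) = 3 + (-1290 + x) = -1287 + x)
z = 1962412/1026587 (z = -3924824/(-2053174) = -3924824*(-1/2053174) = 1962412/1026587 ≈ 1.9116)
sqrt(Q(W(33, -32), -907) + z) = sqrt((-1287 - 907) + 1962412/1026587) = sqrt(-2194 + 1962412/1026587) = sqrt(-2250369466/1026587) = I*sqrt(2310200038992542)/1026587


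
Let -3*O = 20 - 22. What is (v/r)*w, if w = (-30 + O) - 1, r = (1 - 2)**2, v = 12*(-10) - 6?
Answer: 3822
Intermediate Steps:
O = 2/3 (O = -(20 - 22)/3 = -1/3*(-2) = 2/3 ≈ 0.66667)
v = -126 (v = -120 - 6 = -126)
r = 1 (r = (-1)**2 = 1)
w = -91/3 (w = (-30 + 2/3) - 1 = -88/3 - 1 = -91/3 ≈ -30.333)
(v/r)*w = -126/1*(-91/3) = -126*1*(-91/3) = -126*(-91/3) = 3822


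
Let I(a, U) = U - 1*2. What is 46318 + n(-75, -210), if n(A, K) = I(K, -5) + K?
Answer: 46101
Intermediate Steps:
I(a, U) = -2 + U (I(a, U) = U - 2 = -2 + U)
n(A, K) = -7 + K (n(A, K) = (-2 - 5) + K = -7 + K)
46318 + n(-75, -210) = 46318 + (-7 - 210) = 46318 - 217 = 46101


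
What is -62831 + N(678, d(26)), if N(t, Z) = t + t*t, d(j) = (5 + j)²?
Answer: 397531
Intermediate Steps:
N(t, Z) = t + t²
-62831 + N(678, d(26)) = -62831 + 678*(1 + 678) = -62831 + 678*679 = -62831 + 460362 = 397531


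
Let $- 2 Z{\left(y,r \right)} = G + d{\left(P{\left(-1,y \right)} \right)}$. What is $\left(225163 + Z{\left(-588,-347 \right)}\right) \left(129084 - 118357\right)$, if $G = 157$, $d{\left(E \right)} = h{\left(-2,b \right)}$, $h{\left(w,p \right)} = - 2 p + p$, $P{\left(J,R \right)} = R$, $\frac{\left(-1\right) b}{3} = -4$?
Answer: $\frac{4829091587}{2} \approx 2.4145 \cdot 10^{9}$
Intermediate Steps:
$b = 12$ ($b = \left(-3\right) \left(-4\right) = 12$)
$h{\left(w,p \right)} = - p$
$d{\left(E \right)} = -12$ ($d{\left(E \right)} = \left(-1\right) 12 = -12$)
$Z{\left(y,r \right)} = - \frac{145}{2}$ ($Z{\left(y,r \right)} = - \frac{157 - 12}{2} = \left(- \frac{1}{2}\right) 145 = - \frac{145}{2}$)
$\left(225163 + Z{\left(-588,-347 \right)}\right) \left(129084 - 118357\right) = \left(225163 - \frac{145}{2}\right) \left(129084 - 118357\right) = \frac{450181}{2} \cdot 10727 = \frac{4829091587}{2}$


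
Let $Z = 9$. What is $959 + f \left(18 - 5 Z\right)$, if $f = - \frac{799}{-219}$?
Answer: $\frac{62816}{73} \approx 860.49$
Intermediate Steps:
$f = \frac{799}{219}$ ($f = \left(-799\right) \left(- \frac{1}{219}\right) = \frac{799}{219} \approx 3.6484$)
$959 + f \left(18 - 5 Z\right) = 959 + \frac{799 \left(18 - 45\right)}{219} = 959 + \frac{799}{219} \left(-27\right) = 959 - \frac{7191}{73} = \frac{62816}{73}$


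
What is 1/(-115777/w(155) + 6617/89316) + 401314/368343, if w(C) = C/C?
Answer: 4149847588812922/3808936215766845 ≈ 1.0895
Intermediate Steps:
w(C) = 1
1/(-115777/w(155) + 6617/89316) + 401314/368343 = 1/(-115777/1 + 6617/89316) + 401314/368343 = 1/(-115777*1 + 6617*(1/89316)) + 401314*(1/368343) = 1/(-115777 + 6617/89316) + 401314/368343 = 1/(-10340731915/89316) + 401314/368343 = -89316/10340731915 + 401314/368343 = 4149847588812922/3808936215766845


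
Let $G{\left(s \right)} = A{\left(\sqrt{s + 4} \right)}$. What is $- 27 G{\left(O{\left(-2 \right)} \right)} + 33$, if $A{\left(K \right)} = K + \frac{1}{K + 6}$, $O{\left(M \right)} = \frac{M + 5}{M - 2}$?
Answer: $\frac{3675}{131} - \frac{3429 \sqrt{13}}{262} \approx -19.135$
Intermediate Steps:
$O{\left(M \right)} = \frac{5 + M}{-2 + M}$
$A{\left(K \right)} = K + \frac{1}{6 + K}$
$G{\left(s \right)} = \frac{5 + s + 6 \sqrt{4 + s}}{6 + \sqrt{4 + s}}$ ($G{\left(s \right)} = \frac{1 + \left(\sqrt{s + 4}\right)^{2} + 6 \sqrt{s + 4}}{6 + \sqrt{s + 4}} = \frac{1 + \left(\sqrt{4 + s}\right)^{2} + 6 \sqrt{4 + s}}{6 + \sqrt{4 + s}} = \frac{1 + \left(4 + s\right) + 6 \sqrt{4 + s}}{6 + \sqrt{4 + s}} = \frac{5 + s + 6 \sqrt{4 + s}}{6 + \sqrt{4 + s}}$)
$- 27 G{\left(O{\left(-2 \right)} \right)} + 33 = - 27 \frac{5 + \frac{5 - 2}{-2 - 2} + 6 \sqrt{4 + \frac{5 - 2}{-2 - 2}}}{6 + \sqrt{4 + \frac{5 - 2}{-2 - 2}}} + 33 = - 27 \frac{5 + \frac{1}{-4} \cdot 3 + 6 \sqrt{4 + \frac{1}{-4} \cdot 3}}{6 + \sqrt{4 + \frac{1}{-4} \cdot 3}} + 33 = - 27 \frac{5 - \frac{3}{4} + 6 \sqrt{4 - \frac{3}{4}}}{6 + \sqrt{4 - \frac{3}{4}}} + 33 = - 27 \frac{5 - \frac{3}{4} + 6 \sqrt{\frac{13}{4}}}{6 + \sqrt{\frac{13}{4}}} + 33 = - 27 \frac{5 - \frac{3}{4} + 6 \frac{\sqrt{13}}{2}}{6 + \frac{\sqrt{13}}{2}} + 33 = - 27 \frac{5 - \frac{3}{4} + 3 \sqrt{13}}{6 + \frac{\sqrt{13}}{2}} + 33 = - 27 \frac{\frac{17}{4} + 3 \sqrt{13}}{6 + \frac{\sqrt{13}}{2}} + 33 = - \frac{27 \left(\frac{17}{4} + 3 \sqrt{13}\right)}{6 + \frac{\sqrt{13}}{2}} + 33 = 33 - \frac{27 \left(\frac{17}{4} + 3 \sqrt{13}\right)}{6 + \frac{\sqrt{13}}{2}}$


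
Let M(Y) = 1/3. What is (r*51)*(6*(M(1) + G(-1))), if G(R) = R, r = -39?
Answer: 7956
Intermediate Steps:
M(Y) = ⅓
(r*51)*(6*(M(1) + G(-1))) = (-39*51)*(6*(⅓ - 1)) = -11934*(-2)/3 = -1989*(-4) = 7956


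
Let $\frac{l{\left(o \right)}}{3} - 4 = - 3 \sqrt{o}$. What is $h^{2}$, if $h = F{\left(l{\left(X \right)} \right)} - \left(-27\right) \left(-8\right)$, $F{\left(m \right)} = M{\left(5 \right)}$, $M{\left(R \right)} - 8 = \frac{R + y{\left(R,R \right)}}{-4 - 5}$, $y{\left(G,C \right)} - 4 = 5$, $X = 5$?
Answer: $\frac{3556996}{81} \approx 43914.0$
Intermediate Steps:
$l{\left(o \right)} = 12 - 9 \sqrt{o}$ ($l{\left(o \right)} = 12 + 3 \left(- 3 \sqrt{o}\right) = 12 - 9 \sqrt{o}$)
$y{\left(G,C \right)} = 9$ ($y{\left(G,C \right)} = 4 + 5 = 9$)
$M{\left(R \right)} = 7 - \frac{R}{9}$ ($M{\left(R \right)} = 8 + \frac{R + 9}{-4 - 5} = 8 + \frac{9 + R}{-9} = 8 + \left(9 + R\right) \left(- \frac{1}{9}\right) = 8 - \left(1 + \frac{R}{9}\right) = 7 - \frac{R}{9}$)
$F{\left(m \right)} = \frac{58}{9}$ ($F{\left(m \right)} = 7 - \frac{5}{9} = \frac{58}{9}$)
$h = - \frac{1886}{9}$ ($h = \frac{58}{9} - \left(-27\right) \left(-8\right) = \frac{58}{9} - 216 = - \frac{1886}{9} \approx -209.56$)
$h^{2} = \left(- \frac{1886}{9}\right)^{2} = \frac{3556996}{81}$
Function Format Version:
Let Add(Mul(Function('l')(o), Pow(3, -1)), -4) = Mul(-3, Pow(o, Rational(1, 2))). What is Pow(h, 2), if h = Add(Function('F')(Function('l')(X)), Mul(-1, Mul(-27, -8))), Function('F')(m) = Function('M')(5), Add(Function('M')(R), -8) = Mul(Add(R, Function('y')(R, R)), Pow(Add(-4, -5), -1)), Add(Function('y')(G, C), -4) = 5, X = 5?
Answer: Rational(3556996, 81) ≈ 43914.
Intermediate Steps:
Function('l')(o) = Add(12, Mul(-9, Pow(o, Rational(1, 2)))) (Function('l')(o) = Add(12, Mul(3, Mul(-3, Pow(o, Rational(1, 2))))) = Add(12, Mul(-9, Pow(o, Rational(1, 2)))))
Function('y')(G, C) = 9 (Function('y')(G, C) = Add(4, 5) = 9)
Function('M')(R) = Add(7, Mul(Rational(-1, 9), R)) (Function('M')(R) = Add(8, Mul(Add(R, 9), Pow(Add(-4, -5), -1))) = Add(8, Mul(Add(9, R), Pow(-9, -1))) = Add(8, Mul(Add(9, R), Rational(-1, 9))) = Add(8, Add(-1, Mul(Rational(-1, 9), R))) = Add(7, Mul(Rational(-1, 9), R)))
Function('F')(m) = Rational(58, 9) (Function('F')(m) = Add(7, Mul(Rational(-1, 9), 5)) = Add(7, Rational(-5, 9)) = Rational(58, 9))
h = Rational(-1886, 9) (h = Add(Rational(58, 9), Mul(-1, Mul(-27, -8))) = Add(Rational(58, 9), Mul(-1, 216)) = Add(Rational(58, 9), -216) = Rational(-1886, 9) ≈ -209.56)
Pow(h, 2) = Pow(Rational(-1886, 9), 2) = Rational(3556996, 81)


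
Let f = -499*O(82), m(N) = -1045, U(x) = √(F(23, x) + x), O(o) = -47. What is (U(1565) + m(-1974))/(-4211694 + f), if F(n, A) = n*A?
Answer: 1045/4188241 - 2*√9390/4188241 ≈ 0.00020323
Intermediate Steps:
F(n, A) = A*n
U(x) = 2*√6*√x (U(x) = √(x*23 + x) = √(23*x + x) = √(24*x) = 2*√6*√x)
f = 23453 (f = -499*(-47) = 23453)
(U(1565) + m(-1974))/(-4211694 + f) = (2*√6*√1565 - 1045)/(-4211694 + 23453) = (2*√9390 - 1045)/(-4188241) = (-1045 + 2*√9390)*(-1/4188241) = 1045/4188241 - 2*√9390/4188241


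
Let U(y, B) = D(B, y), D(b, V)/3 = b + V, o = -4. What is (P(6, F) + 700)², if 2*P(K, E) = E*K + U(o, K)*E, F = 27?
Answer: 743044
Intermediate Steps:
D(b, V) = 3*V + 3*b (D(b, V) = 3*(b + V) = 3*(V + b) = 3*V + 3*b)
U(y, B) = 3*B + 3*y (U(y, B) = 3*y + 3*B = 3*B + 3*y)
P(K, E) = E*K/2 + E*(-12 + 3*K)/2 (P(K, E) = (E*K + (3*K + 3*(-4))*E)/2 = (E*K + (3*K - 12)*E)/2 = (E*K + (-12 + 3*K)*E)/2 = (E*K + E*(-12 + 3*K))/2 = E*K/2 + E*(-12 + 3*K)/2)
(P(6, F) + 700)² = (2*27*(-3 + 6) + 700)² = (2*27*3 + 700)² = (162 + 700)² = 862² = 743044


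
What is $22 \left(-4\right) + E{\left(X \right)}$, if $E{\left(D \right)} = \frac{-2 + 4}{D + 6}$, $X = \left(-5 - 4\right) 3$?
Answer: $- \frac{1850}{21} \approx -88.095$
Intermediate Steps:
$X = -27$ ($X = \left(-9\right) 3 = -27$)
$E{\left(D \right)} = \frac{2}{6 + D}$
$22 \left(-4\right) + E{\left(X \right)} = 22 \left(-4\right) + \frac{2}{6 - 27} = -88 + \frac{2}{-21} = -88 + 2 \left(- \frac{1}{21}\right) = -88 - \frac{2}{21} = - \frac{1850}{21}$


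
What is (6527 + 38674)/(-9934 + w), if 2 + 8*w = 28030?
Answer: -30134/4287 ≈ -7.0292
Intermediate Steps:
w = 7007/2 (w = -¼ + (⅛)*28030 = -¼ + 14015/4 = 7007/2 ≈ 3503.5)
(6527 + 38674)/(-9934 + w) = (6527 + 38674)/(-9934 + 7007/2) = 45201/(-12861/2) = 45201*(-2/12861) = -30134/4287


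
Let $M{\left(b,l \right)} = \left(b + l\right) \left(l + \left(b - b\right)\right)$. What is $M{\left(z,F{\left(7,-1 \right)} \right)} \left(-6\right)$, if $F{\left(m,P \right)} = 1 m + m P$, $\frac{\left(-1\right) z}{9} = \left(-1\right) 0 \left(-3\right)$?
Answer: $0$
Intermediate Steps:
$z = 0$ ($z = - 9 \left(-1\right) 0 \left(-3\right) = - 9 \cdot 0 \left(-3\right) = \left(-9\right) 0 = 0$)
$F{\left(m,P \right)} = m + P m$
$M{\left(b,l \right)} = l \left(b + l\right)$ ($M{\left(b,l \right)} = \left(b + l\right) \left(l + 0\right) = \left(b + l\right) l = l \left(b + l\right)$)
$M{\left(z,F{\left(7,-1 \right)} \right)} \left(-6\right) = 7 \left(1 - 1\right) \left(0 + 7 \left(1 - 1\right)\right) \left(-6\right) = 7 \cdot 0 \left(0 + 7 \cdot 0\right) \left(-6\right) = 0 \left(0 + 0\right) \left(-6\right) = 0 \cdot 0 \left(-6\right) = 0 \left(-6\right) = 0$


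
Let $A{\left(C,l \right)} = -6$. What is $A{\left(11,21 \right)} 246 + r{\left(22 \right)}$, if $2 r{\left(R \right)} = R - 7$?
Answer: $- \frac{2937}{2} \approx -1468.5$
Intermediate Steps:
$r{\left(R \right)} = - \frac{7}{2} + \frac{R}{2}$ ($r{\left(R \right)} = \frac{R - 7}{2} = \frac{-7 + R}{2} = - \frac{7}{2} + \frac{R}{2}$)
$A{\left(11,21 \right)} 246 + r{\left(22 \right)} = \left(-6\right) 246 + \left(- \frac{7}{2} + \frac{1}{2} \cdot 22\right) = -1476 + \left(- \frac{7}{2} + 11\right) = -1476 + \frac{15}{2} = - \frac{2937}{2}$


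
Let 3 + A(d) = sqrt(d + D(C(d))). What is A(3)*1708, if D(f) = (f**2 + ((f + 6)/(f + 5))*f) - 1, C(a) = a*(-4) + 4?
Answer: -5124 + 1708*sqrt(546)/3 ≈ 8179.4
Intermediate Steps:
C(a) = 4 - 4*a (C(a) = -4*a + 4 = 4 - 4*a)
D(f) = -1 + f**2 + f*(6 + f)/(5 + f) (D(f) = (f**2 + ((6 + f)/(5 + f))*f) - 1 = (f**2 + f*(6 + f)/(5 + f)) - 1 = -1 + f**2 + f*(6 + f)/(5 + f))
A(d) = -3 + sqrt(d + (15 + (4 - 4*d)**3 - 20*d + 6*(4 - 4*d)**2)/(9 - 4*d)) (A(d) = -3 + sqrt(d + (-5 + (4 - 4*d)**3 + 5*(4 - 4*d) + 6*(4 - 4*d)**2)/(5 + (4 - 4*d))) = -3 + sqrt(d + (-5 + (4 - 4*d)**3 + (20 - 20*d) + 6*(4 - 4*d)**2)/(9 - 4*d)) = -3 + sqrt(d + (15 + (4 - 4*d)**3 - 20*d + 6*(4 - 4*d)**2)/(9 - 4*d)))
A(3)*1708 = (-3 + sqrt((-175 - 284*3**2 + 64*3**3 + 395*3)/(-9 + 4*3)))*1708 = (-3 + sqrt((-175 - 284*9 + 64*27 + 1185)/(-9 + 12)))*1708 = (-3 + sqrt((-175 - 2556 + 1728 + 1185)/3))*1708 = (-3 + sqrt((1/3)*182))*1708 = (-3 + sqrt(182/3))*1708 = (-3 + sqrt(546)/3)*1708 = -5124 + 1708*sqrt(546)/3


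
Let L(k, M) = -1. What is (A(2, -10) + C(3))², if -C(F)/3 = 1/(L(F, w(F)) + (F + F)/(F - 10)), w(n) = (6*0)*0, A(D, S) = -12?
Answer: 18225/169 ≈ 107.84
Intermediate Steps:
w(n) = 0 (w(n) = 0*0 = 0)
C(F) = -3/(-1 + 2*F/(-10 + F)) (C(F) = -3/(-1 + (F + F)/(F - 10)) = -3/(-1 + (2*F)/(-10 + F)) = -3/(-1 + 2*F/(-10 + F)))
(A(2, -10) + C(3))² = (-12 + 3*(10 - 1*3)/(10 + 3))² = (-12 + 3*(10 - 3)/13)² = (-12 + 3*(1/13)*7)² = (-12 + 21/13)² = (-135/13)² = 18225/169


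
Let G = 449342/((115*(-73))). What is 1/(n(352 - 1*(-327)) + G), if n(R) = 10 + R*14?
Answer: 8395/79437478 ≈ 0.00010568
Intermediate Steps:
n(R) = 10 + 14*R
G = -449342/8395 (G = 449342/(-8395) = 449342*(-1/8395) = -449342/8395 ≈ -53.525)
1/(n(352 - 1*(-327)) + G) = 1/((10 + 14*(352 - 1*(-327))) - 449342/8395) = 1/((10 + 14*(352 + 327)) - 449342/8395) = 1/((10 + 14*679) - 449342/8395) = 1/((10 + 9506) - 449342/8395) = 1/(9516 - 449342/8395) = 1/(79437478/8395) = 8395/79437478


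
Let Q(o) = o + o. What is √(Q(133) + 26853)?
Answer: √27119 ≈ 164.68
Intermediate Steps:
Q(o) = 2*o
√(Q(133) + 26853) = √(2*133 + 26853) = √(266 + 26853) = √27119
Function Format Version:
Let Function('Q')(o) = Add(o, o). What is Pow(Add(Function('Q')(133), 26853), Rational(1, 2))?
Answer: Pow(27119, Rational(1, 2)) ≈ 164.68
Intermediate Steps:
Function('Q')(o) = Mul(2, o)
Pow(Add(Function('Q')(133), 26853), Rational(1, 2)) = Pow(Add(Mul(2, 133), 26853), Rational(1, 2)) = Pow(Add(266, 26853), Rational(1, 2)) = Pow(27119, Rational(1, 2))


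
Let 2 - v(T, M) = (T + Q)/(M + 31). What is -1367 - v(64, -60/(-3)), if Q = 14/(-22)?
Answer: -45136/33 ≈ -1367.8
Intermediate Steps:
Q = -7/11 (Q = 14*(-1/22) = -7/11 ≈ -0.63636)
v(T, M) = 2 - (-7/11 + T)/(31 + M) (v(T, M) = 2 - (T - 7/11)/(M + 31) = 2 - (-7/11 + T)/(31 + M))
-1367 - v(64, -60/(-3)) = -1367 - (689/11 - 1*64 + 2*(-60/(-3)))/(31 - 60/(-3)) = -1367 - (689/11 - 64 + 2*(-60*(-⅓)))/(31 - 60*(-⅓)) = -1367 - (689/11 - 64 + 2*20)/(31 + 20) = -1367 - (689/11 - 64 + 40)/51 = -1367 - 425/(51*11) = -1367 - 1*25/33 = -1367 - 25/33 = -45136/33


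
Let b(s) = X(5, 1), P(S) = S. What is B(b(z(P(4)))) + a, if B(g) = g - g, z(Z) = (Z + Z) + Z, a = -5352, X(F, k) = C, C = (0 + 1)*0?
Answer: -5352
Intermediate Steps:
C = 0 (C = 1*0 = 0)
X(F, k) = 0
z(Z) = 3*Z (z(Z) = 2*Z + Z = 3*Z)
b(s) = 0
B(g) = 0
B(b(z(P(4)))) + a = 0 - 5352 = -5352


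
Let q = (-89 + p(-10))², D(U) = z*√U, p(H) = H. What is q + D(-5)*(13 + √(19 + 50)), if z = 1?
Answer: 9801 + I*√5*(13 + √69) ≈ 9801.0 + 47.643*I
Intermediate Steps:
D(U) = √U (D(U) = 1*√U = √U)
q = 9801 (q = (-89 - 10)² = (-99)² = 9801)
q + D(-5)*(13 + √(19 + 50)) = 9801 + √(-5)*(13 + √(19 + 50)) = 9801 + (I*√5)*(13 + √69) = 9801 + I*√5*(13 + √69)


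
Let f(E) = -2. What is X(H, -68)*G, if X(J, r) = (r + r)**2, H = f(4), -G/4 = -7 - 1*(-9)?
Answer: -147968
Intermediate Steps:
G = -8 (G = -4*(-7 - 1*(-9)) = -4*(-7 + 9) = -4*2 = -8)
H = -2
X(J, r) = 4*r**2 (X(J, r) = (2*r)**2 = 4*r**2)
X(H, -68)*G = (4*(-68)**2)*(-8) = (4*4624)*(-8) = 18496*(-8) = -147968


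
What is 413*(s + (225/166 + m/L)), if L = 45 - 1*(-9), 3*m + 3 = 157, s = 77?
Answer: 440402137/13446 ≈ 32753.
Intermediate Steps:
m = 154/3 (m = -1 + (1/3)*157 = -1 + 157/3 = 154/3 ≈ 51.333)
L = 54 (L = 45 + 9 = 54)
413*(s + (225/166 + m/L)) = 413*(77 + (225/166 + (154/3)/54)) = 413*(77 + (225*(1/166) + (154/3)*(1/54))) = 413*(77 + (225/166 + 77/81)) = 413*(77 + 31007/13446) = 413*(1066349/13446) = 440402137/13446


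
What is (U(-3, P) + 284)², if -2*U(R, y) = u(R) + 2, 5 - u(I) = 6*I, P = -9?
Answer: 294849/4 ≈ 73712.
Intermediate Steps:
u(I) = 5 - 6*I
U(R, y) = -7/2 + 3*R (U(R, y) = -((5 - 6*R) + 2)/2 = -(7 - 6*R)/2 = -7/2 + 3*R)
(U(-3, P) + 284)² = ((-7/2 + 3*(-3)) + 284)² = ((-7/2 - 9) + 284)² = (-25/2 + 284)² = (543/2)² = 294849/4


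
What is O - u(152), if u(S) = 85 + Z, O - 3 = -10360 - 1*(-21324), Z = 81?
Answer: 10801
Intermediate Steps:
O = 10967 (O = 3 + (-10360 - 1*(-21324)) = 3 + (-10360 + 21324) = 3 + 10964 = 10967)
u(S) = 166 (u(S) = 85 + 81 = 166)
O - u(152) = 10967 - 1*166 = 10967 - 166 = 10801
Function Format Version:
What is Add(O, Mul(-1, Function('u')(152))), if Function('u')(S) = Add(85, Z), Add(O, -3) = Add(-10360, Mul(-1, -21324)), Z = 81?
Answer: 10801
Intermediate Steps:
O = 10967 (O = Add(3, Add(-10360, Mul(-1, -21324))) = Add(3, Add(-10360, 21324)) = Add(3, 10964) = 10967)
Function('u')(S) = 166 (Function('u')(S) = Add(85, 81) = 166)
Add(O, Mul(-1, Function('u')(152))) = Add(10967, Mul(-1, 166)) = Add(10967, -166) = 10801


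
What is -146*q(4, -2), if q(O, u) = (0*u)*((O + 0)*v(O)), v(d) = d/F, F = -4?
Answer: 0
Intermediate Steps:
v(d) = -d/4 (v(d) = d/(-4) = d*(-1/4) = -d/4)
q(O, u) = 0 (q(O, u) = (0*u)*((O + 0)*(-O/4)) = 0*(O*(-O/4)) = 0*(-O**2/4) = 0)
-146*q(4, -2) = -146*0 = 0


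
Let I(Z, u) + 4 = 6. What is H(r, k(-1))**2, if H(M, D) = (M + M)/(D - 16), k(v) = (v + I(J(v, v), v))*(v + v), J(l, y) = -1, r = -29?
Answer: 841/81 ≈ 10.383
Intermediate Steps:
I(Z, u) = 2 (I(Z, u) = -4 + 6 = 2)
k(v) = 2*v*(2 + v) (k(v) = (v + 2)*(v + v) = (2 + v)*(2*v) = 2*v*(2 + v))
H(M, D) = 2*M/(-16 + D) (H(M, D) = (2*M)/(-16 + D) = 2*M/(-16 + D))
H(r, k(-1))**2 = (2*(-29)/(-16 + 2*(-1)*(2 - 1)))**2 = (2*(-29)/(-16 + 2*(-1)*1))**2 = (2*(-29)/(-16 - 2))**2 = (2*(-29)/(-18))**2 = (2*(-29)*(-1/18))**2 = (29/9)**2 = 841/81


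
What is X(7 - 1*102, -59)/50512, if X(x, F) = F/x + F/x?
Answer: 59/2399320 ≈ 2.4590e-5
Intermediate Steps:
X(x, F) = 2*F/x
X(7 - 1*102, -59)/50512 = (2*(-59)/(7 - 1*102))/50512 = (2*(-59)/(7 - 102))*(1/50512) = (2*(-59)/(-95))*(1/50512) = (2*(-59)*(-1/95))*(1/50512) = (118/95)*(1/50512) = 59/2399320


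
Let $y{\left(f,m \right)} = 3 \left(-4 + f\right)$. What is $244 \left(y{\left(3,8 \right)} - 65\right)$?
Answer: $-16592$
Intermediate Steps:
$y{\left(f,m \right)} = -12 + 3 f$
$244 \left(y{\left(3,8 \right)} - 65\right) = 244 \left(\left(-12 + 3 \cdot 3\right) - 65\right) = 244 \left(\left(-12 + 9\right) - 65\right) = 244 \left(-3 - 65\right) = 244 \left(-68\right) = -16592$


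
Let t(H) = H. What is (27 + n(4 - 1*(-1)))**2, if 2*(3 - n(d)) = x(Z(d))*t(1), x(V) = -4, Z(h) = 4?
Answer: 1024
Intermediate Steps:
n(d) = 5 (n(d) = 3 - (-2) = 3 - 1/2*(-4) = 3 + 2 = 5)
(27 + n(4 - 1*(-1)))**2 = (27 + 5)**2 = 32**2 = 1024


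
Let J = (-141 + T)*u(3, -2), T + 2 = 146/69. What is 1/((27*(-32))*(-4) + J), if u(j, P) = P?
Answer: 69/257906 ≈ 0.00026754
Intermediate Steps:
T = 8/69 (T = -2 + 146/69 = 8/69 ≈ 0.11594)
J = 19442/69 (J = (-141 + 8/69)*(-2) = -9721/69*(-2) = 19442/69 ≈ 281.77)
1/((27*(-32))*(-4) + J) = 1/((27*(-32))*(-4) + 19442/69) = 1/(-864*(-4) + 19442/69) = 1/(3456 + 19442/69) = 1/(257906/69) = 69/257906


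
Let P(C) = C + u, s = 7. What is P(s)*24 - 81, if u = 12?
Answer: 375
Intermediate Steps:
P(C) = 12 + C (P(C) = C + 12 = 12 + C)
P(s)*24 - 81 = (12 + 7)*24 - 81 = 19*24 - 81 = 456 - 81 = 375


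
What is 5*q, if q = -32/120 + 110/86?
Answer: 653/129 ≈ 5.0620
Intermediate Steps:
q = 653/645 (q = -32*1/120 + 110*(1/86) = -4/15 + 55/43 = 653/645 ≈ 1.0124)
5*q = 5*(653/645) = 653/129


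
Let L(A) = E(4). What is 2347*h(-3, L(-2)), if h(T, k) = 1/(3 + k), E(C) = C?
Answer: 2347/7 ≈ 335.29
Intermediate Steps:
L(A) = 4
2347*h(-3, L(-2)) = 2347/(3 + 4) = 2347/7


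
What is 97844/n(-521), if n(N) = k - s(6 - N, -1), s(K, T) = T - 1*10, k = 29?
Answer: 24461/10 ≈ 2446.1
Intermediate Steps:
s(K, T) = -10 + T (s(K, T) = T - 10 = -10 + T)
n(N) = 40 (n(N) = 29 - (-10 - 1) = 29 - 1*(-11) = 29 + 11 = 40)
97844/n(-521) = 97844/40 = 97844*(1/40) = 24461/10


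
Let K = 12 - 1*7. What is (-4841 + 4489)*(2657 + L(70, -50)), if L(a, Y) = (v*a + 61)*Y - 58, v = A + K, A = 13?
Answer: 22334752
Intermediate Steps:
K = 5 (K = 12 - 7 = 5)
v = 18 (v = 13 + 5 = 18)
L(a, Y) = -58 + Y*(61 + 18*a) (L(a, Y) = (18*a + 61)*Y - 58 = (61 + 18*a)*Y - 58 = Y*(61 + 18*a) - 58 = -58 + Y*(61 + 18*a))
(-4841 + 4489)*(2657 + L(70, -50)) = (-4841 + 4489)*(2657 + (-58 + 61*(-50) + 18*(-50)*70)) = -352*(2657 + (-58 - 3050 - 63000)) = -352*(2657 - 66108) = -352*(-63451) = 22334752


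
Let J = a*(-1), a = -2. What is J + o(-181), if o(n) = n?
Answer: -179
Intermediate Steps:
J = 2 (J = -2*(-1) = 2)
J + o(-181) = 2 - 181 = -179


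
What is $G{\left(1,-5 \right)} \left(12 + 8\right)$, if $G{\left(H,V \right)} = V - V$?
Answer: $0$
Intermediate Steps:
$G{\left(H,V \right)} = 0$
$G{\left(1,-5 \right)} \left(12 + 8\right) = 0 \left(12 + 8\right) = 0 \cdot 20 = 0$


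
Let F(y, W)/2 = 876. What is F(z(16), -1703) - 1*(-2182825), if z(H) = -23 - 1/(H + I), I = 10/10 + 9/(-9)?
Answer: 2184577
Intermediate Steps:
I = 0 (I = 10*(⅒) + 9*(-⅑) = 1 - 1 = 0)
z(H) = -23 - 1/H (z(H) = -23 - 1/(H + 0) = -23 - 1/H)
F(y, W) = 1752 (F(y, W) = 2*876 = 1752)
F(z(16), -1703) - 1*(-2182825) = 1752 - 1*(-2182825) = 1752 + 2182825 = 2184577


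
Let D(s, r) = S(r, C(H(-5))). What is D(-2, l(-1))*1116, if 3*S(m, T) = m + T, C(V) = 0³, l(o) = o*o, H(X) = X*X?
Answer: 372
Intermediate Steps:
H(X) = X²
l(o) = o²
C(V) = 0
S(m, T) = T/3 + m/3 (S(m, T) = (m + T)/3 = (T + m)/3 = T/3 + m/3)
D(s, r) = r/3 (D(s, r) = (⅓)*0 + r/3 = 0 + r/3 = r/3)
D(-2, l(-1))*1116 = ((⅓)*(-1)²)*1116 = ((⅓)*1)*1116 = (⅓)*1116 = 372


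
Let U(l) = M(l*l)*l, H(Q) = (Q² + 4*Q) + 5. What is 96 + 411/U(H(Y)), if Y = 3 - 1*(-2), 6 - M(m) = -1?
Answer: 34011/350 ≈ 97.174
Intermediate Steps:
M(m) = 7 (M(m) = 6 - 1*(-1) = 6 + 1 = 7)
Y = 5 (Y = 3 + 2 = 5)
H(Q) = 5 + Q² + 4*Q
U(l) = 7*l
96 + 411/U(H(Y)) = 96 + 411/((7*(5 + 5² + 4*5))) = 96 + 411/((7*(5 + 25 + 20))) = 96 + 411/((7*50)) = 96 + 411/350 = 34011/350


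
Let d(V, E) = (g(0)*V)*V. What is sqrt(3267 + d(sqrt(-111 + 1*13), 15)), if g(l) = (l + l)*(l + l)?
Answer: 33*sqrt(3) ≈ 57.158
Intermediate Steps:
g(l) = 4*l**2 (g(l) = (2*l)*(2*l) = 4*l**2)
d(V, E) = 0 (d(V, E) = ((4*0**2)*V)*V = ((4*0)*V)*V = (0*V)*V = 0*V = 0)
sqrt(3267 + d(sqrt(-111 + 1*13), 15)) = sqrt(3267 + 0) = sqrt(3267) = 33*sqrt(3)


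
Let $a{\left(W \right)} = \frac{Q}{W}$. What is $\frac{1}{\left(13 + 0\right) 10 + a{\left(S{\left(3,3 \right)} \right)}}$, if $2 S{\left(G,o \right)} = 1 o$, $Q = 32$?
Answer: $\frac{3}{454} \approx 0.0066079$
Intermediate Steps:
$S{\left(G,o \right)} = \frac{o}{2}$ ($S{\left(G,o \right)} = \frac{1 o}{2} = \frac{o}{2}$)
$a{\left(W \right)} = \frac{32}{W}$
$\frac{1}{\left(13 + 0\right) 10 + a{\left(S{\left(3,3 \right)} \right)}} = \frac{1}{\left(13 + 0\right) 10 + \frac{32}{\frac{1}{2} \cdot 3}} = \frac{1}{13 \cdot 10 + \frac{32}{\frac{3}{2}}} = \frac{1}{130 + 32 \cdot \frac{2}{3}} = \frac{1}{130 + \frac{64}{3}} = \frac{1}{\frac{454}{3}} = \frac{3}{454}$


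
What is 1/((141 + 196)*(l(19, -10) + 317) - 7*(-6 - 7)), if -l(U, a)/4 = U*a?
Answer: 1/363040 ≈ 2.7545e-6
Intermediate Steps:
l(U, a) = -4*U*a
1/((141 + 196)*(l(19, -10) + 317) - 7*(-6 - 7)) = 1/((141 + 196)*(-4*19*(-10) + 317) - 7*(-6 - 7)) = 1/(337*(760 + 317) - 7*(-13)) = 1/(337*1077 + 91) = 1/(362949 + 91) = 1/363040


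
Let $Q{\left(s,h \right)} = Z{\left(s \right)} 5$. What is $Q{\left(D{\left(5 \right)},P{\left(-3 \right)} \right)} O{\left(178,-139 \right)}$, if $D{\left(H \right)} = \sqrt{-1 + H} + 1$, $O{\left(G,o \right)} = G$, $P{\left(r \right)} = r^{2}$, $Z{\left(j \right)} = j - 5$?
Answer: $-1780$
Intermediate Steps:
$Z{\left(j \right)} = -5 + j$
$D{\left(H \right)} = 1 + \sqrt{-1 + H}$
$Q{\left(s,h \right)} = -25 + 5 s$ ($Q{\left(s,h \right)} = \left(-5 + s\right) 5 = -25 + 5 s$)
$Q{\left(D{\left(5 \right)},P{\left(-3 \right)} \right)} O{\left(178,-139 \right)} = \left(-25 + 5 \left(1 + \sqrt{-1 + 5}\right)\right) 178 = \left(-25 + 5 \left(1 + \sqrt{4}\right)\right) 178 = \left(-25 + 5 \left(1 + 2\right)\right) 178 = \left(-25 + 5 \cdot 3\right) 178 = \left(-25 + 15\right) 178 = \left(-10\right) 178 = -1780$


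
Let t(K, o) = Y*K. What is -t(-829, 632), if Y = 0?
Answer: 0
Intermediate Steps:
t(K, o) = 0 (t(K, o) = 0*K = 0)
-t(-829, 632) = -1*0 = 0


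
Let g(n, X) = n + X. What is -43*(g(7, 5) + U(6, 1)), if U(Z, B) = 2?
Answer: -602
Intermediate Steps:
g(n, X) = X + n
-43*(g(7, 5) + U(6, 1)) = -43*((5 + 7) + 2) = -43*(12 + 2) = -43*14 = -602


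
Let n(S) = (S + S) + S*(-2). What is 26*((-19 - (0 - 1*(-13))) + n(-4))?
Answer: -832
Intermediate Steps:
n(S) = 0 (n(S) = 2*S - 2*S = 0)
26*((-19 - (0 - 1*(-13))) + n(-4)) = 26*((-19 - (0 - 1*(-13))) + 0) = 26*((-19 - (0 + 13)) + 0) = 26*((-19 - 1*13) + 0) = 26*((-19 - 13) + 0) = 26*(-32 + 0) = 26*(-32) = -832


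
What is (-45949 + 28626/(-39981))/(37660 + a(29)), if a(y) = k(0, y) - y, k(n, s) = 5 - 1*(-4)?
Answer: -122474373/100325656 ≈ -1.2208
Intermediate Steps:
k(n, s) = 9 (k(n, s) = 5 + 4 = 9)
a(y) = 9 - y
(-45949 + 28626/(-39981))/(37660 + a(29)) = (-45949 + 28626/(-39981))/(37660 + (9 - 1*29)) = (-45949 + 28626*(-1/39981))/(37660 + (9 - 29)) = (-45949 - 9542/13327)/(37660 - 20) = -612371865/13327/37640 = -612371865/13327*1/37640 = -122474373/100325656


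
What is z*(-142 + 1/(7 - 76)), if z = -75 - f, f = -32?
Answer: 421357/69 ≈ 6106.6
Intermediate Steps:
z = -43 (z = -75 - 1*(-32) = -75 + 32 = -43)
z*(-142 + 1/(7 - 76)) = -43*(-142 + 1/(7 - 76)) = -43*(-142 + 1/(-69)) = -43*(-142 - 1/69) = -43*(-9799/69) = 421357/69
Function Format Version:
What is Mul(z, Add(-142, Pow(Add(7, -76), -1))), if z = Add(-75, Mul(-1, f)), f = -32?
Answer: Rational(421357, 69) ≈ 6106.6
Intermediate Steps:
z = -43 (z = Add(-75, Mul(-1, -32)) = Add(-75, 32) = -43)
Mul(z, Add(-142, Pow(Add(7, -76), -1))) = Mul(-43, Add(-142, Pow(Add(7, -76), -1))) = Mul(-43, Add(-142, Pow(-69, -1))) = Mul(-43, Add(-142, Rational(-1, 69))) = Mul(-43, Rational(-9799, 69)) = Rational(421357, 69)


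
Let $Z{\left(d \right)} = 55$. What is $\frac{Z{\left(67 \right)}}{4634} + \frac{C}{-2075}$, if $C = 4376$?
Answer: $- \frac{20164259}{9615550} \approx -2.097$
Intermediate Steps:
$\frac{Z{\left(67 \right)}}{4634} + \frac{C}{-2075} = \frac{55}{4634} + \frac{4376}{-2075} = 55 \cdot \frac{1}{4634} + 4376 \left(- \frac{1}{2075}\right) = \frac{55}{4634} - \frac{4376}{2075} = - \frac{20164259}{9615550}$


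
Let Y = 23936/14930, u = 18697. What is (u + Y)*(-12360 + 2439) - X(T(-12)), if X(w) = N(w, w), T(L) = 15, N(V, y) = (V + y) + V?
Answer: -1384823845158/7465 ≈ -1.8551e+8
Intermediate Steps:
N(V, y) = y + 2*V
Y = 11968/7465 (Y = 23936*(1/14930) = 11968/7465 ≈ 1.6032)
X(w) = 3*w (X(w) = w + 2*w = 3*w)
(u + Y)*(-12360 + 2439) - X(T(-12)) = (18697 + 11968/7465)*(-12360 + 2439) - 3*15 = (139585073/7465)*(-9921) - 1*45 = -1384823509233/7465 - 45 = -1384823845158/7465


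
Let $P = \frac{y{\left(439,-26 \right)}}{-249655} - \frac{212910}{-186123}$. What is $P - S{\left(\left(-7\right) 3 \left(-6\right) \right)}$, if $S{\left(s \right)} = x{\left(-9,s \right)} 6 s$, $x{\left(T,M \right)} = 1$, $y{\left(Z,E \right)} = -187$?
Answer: $- \frac{1670262549909}{2212692265} \approx -754.86$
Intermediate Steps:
$P = \frac{2532802431}{2212692265}$ ($P = - \frac{187}{-249655} - \frac{212910}{-186123} = \left(-187\right) \left(- \frac{1}{249655}\right) - - \frac{70970}{62041} = \frac{187}{249655} + \frac{70970}{62041} = \frac{2532802431}{2212692265} \approx 1.1447$)
$S{\left(s \right)} = 6 s$ ($S{\left(s \right)} = 1 \cdot 6 s = 6 s$)
$P - S{\left(\left(-7\right) 3 \left(-6\right) \right)} = \frac{2532802431}{2212692265} - 6 \left(-7\right) 3 \left(-6\right) = \frac{2532802431}{2212692265} - 6 \left(\left(-21\right) \left(-6\right)\right) = \frac{2532802431}{2212692265} - 6 \cdot 126 = \frac{2532802431}{2212692265} - 756 = - \frac{1670262549909}{2212692265}$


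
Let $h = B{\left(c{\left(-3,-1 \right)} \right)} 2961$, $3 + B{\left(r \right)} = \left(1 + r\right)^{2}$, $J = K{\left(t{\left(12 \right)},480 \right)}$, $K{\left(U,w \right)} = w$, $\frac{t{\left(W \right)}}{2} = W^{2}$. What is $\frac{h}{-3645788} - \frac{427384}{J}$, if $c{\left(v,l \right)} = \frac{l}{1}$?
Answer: $- \frac{12173024959}{13671705} \approx -890.38$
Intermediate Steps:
$t{\left(W \right)} = 2 W^{2}$
$J = 480$
$c{\left(v,l \right)} = l$ ($c{\left(v,l \right)} = l 1 = l$)
$B{\left(r \right)} = -3 + \left(1 + r\right)^{2}$
$h = -8883$ ($h = \left(-3 + \left(1 - 1\right)^{2}\right) 2961 = \left(-3 + 0^{2}\right) 2961 = \left(-3 + 0\right) 2961 = \left(-3\right) 2961 = -8883$)
$\frac{h}{-3645788} - \frac{427384}{J} = - \frac{8883}{-3645788} - \frac{427384}{480} = \left(-8883\right) \left(- \frac{1}{3645788}\right) - \frac{53423}{60} = \frac{8883}{3645788} - \frac{53423}{60} = - \frac{12173024959}{13671705}$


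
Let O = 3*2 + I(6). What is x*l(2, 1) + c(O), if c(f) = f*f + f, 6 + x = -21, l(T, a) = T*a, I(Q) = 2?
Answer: 18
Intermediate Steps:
x = -27 (x = -6 - 21 = -27)
O = 8 (O = 3*2 + 2 = 6 + 2 = 8)
c(f) = f + f² (c(f) = f² + f = f + f²)
x*l(2, 1) + c(O) = -54 + 8*(1 + 8) = -27*2 + 8*9 = -54 + 72 = 18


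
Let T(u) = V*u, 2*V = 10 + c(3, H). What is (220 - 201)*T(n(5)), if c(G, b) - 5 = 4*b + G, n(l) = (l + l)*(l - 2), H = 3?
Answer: 8550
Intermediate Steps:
n(l) = 2*l*(-2 + l) (n(l) = (2*l)*(-2 + l) = 2*l*(-2 + l))
c(G, b) = 5 + G + 4*b (c(G, b) = 5 + (4*b + G) = 5 + (G + 4*b) = 5 + G + 4*b)
V = 15 (V = (10 + (5 + 3 + 4*3))/2 = (10 + (5 + 3 + 12))/2 = (10 + 20)/2 = (½)*30 = 15)
T(u) = 15*u
(220 - 201)*T(n(5)) = (220 - 201)*(15*(2*5*(-2 + 5))) = 19*(15*(2*5*3)) = 19*(15*30) = 19*450 = 8550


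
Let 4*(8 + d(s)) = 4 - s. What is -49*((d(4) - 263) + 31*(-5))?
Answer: 20874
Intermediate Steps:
d(s) = -7 - s/4 (d(s) = -8 + (4 - s)/4 = -8 + (1 - s/4) = -7 - s/4)
-49*((d(4) - 263) + 31*(-5)) = -49*(((-7 - ¼*4) - 263) + 31*(-5)) = -49*(((-7 - 1) - 263) - 155) = -49*((-8 - 263) - 155) = -49*(-271 - 155) = -49*(-426) = 20874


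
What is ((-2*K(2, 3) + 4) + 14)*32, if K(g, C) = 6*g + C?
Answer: -384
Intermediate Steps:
K(g, C) = C + 6*g
((-2*K(2, 3) + 4) + 14)*32 = ((-2*(3 + 6*2) + 4) + 14)*32 = ((-2*(3 + 12) + 4) + 14)*32 = ((-2*15 + 4) + 14)*32 = ((-30 + 4) + 14)*32 = (-26 + 14)*32 = -12*32 = -384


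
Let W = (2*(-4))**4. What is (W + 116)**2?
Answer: 17740944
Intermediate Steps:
W = 4096 (W = (-8)**4 = 4096)
(W + 116)**2 = (4096 + 116)**2 = 4212**2 = 17740944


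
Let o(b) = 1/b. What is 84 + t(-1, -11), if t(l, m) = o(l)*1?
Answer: 83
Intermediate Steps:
t(l, m) = 1/l
84 + t(-1, -11) = 84 + 1/(-1) = 84 - 1 = 83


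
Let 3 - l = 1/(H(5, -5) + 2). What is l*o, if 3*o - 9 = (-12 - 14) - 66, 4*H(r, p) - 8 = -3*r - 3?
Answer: -415/3 ≈ -138.33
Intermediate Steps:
H(r, p) = 5/4 - 3*r/4 (H(r, p) = 2 + (-3*r - 3)/4 = 2 + (-3 - 3*r)/4 = 2 + (-¾ - 3*r/4) = 5/4 - 3*r/4)
l = 5 (l = 3 - 1/((5/4 - ¾*5) + 2) = 3 - 1/((5/4 - 15/4) + 2) = 3 - 1/(-5/2 + 2) = 3 - 1/(-½) = 3 - 1*(-2) = 3 + 2 = 5)
o = -83/3 (o = 3 + ((-12 - 14) - 66)/3 = 3 + (-26 - 66)/3 = 3 + (⅓)*(-92) = 3 - 92/3 = -83/3 ≈ -27.667)
l*o = 5*(-83/3) = -415/3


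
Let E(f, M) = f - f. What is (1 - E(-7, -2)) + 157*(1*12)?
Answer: 1885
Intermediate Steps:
E(f, M) = 0
(1 - E(-7, -2)) + 157*(1*12) = (1 - 1*0) + 157*(1*12) = (1 + 0) + 157*12 = 1 + 1884 = 1885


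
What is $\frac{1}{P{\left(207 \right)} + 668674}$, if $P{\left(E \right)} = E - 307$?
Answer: $\frac{1}{668574} \approx 1.4957 \cdot 10^{-6}$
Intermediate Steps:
$P{\left(E \right)} = -307 + E$ ($P{\left(E \right)} = E - 307 = -307 + E$)
$\frac{1}{P{\left(207 \right)} + 668674} = \frac{1}{\left(-307 + 207\right) + 668674} = \frac{1}{-100 + 668674} = \frac{1}{668574}$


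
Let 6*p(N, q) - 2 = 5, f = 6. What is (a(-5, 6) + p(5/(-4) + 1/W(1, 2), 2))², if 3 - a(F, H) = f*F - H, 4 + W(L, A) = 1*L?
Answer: 58081/36 ≈ 1613.4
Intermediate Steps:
W(L, A) = -4 + L (W(L, A) = -4 + 1*L = -4 + L)
a(F, H) = 3 + H - 6*F (a(F, H) = 3 - (6*F - H) = 3 - (-H + 6*F) = 3 + (H - 6*F) = 3 + H - 6*F)
p(N, q) = 7/6 (p(N, q) = ⅓ + (⅙)*5 = ⅓ + ⅚ = 7/6)
(a(-5, 6) + p(5/(-4) + 1/W(1, 2), 2))² = ((3 + 6 - 6*(-5)) + 7/6)² = ((3 + 6 + 30) + 7/6)² = (39 + 7/6)² = (241/6)² = 58081/36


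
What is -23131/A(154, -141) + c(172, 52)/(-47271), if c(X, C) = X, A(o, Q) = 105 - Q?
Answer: -364489271/3876222 ≈ -94.032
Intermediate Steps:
-23131/A(154, -141) + c(172, 52)/(-47271) = -23131/(105 - 1*(-141)) + 172/(-47271) = -23131/(105 + 141) + 172*(-1/47271) = -23131/246 - 172/47271 = -364489271/3876222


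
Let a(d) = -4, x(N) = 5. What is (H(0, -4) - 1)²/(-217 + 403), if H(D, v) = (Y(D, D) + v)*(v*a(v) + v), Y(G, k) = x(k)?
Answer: 121/186 ≈ 0.65054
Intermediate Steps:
Y(G, k) = 5
H(D, v) = -3*v*(5 + v) (H(D, v) = (5 + v)*(v*(-4) + v) = (5 + v)*(-4*v + v) = (5 + v)*(-3*v) = -3*v*(5 + v))
(H(0, -4) - 1)²/(-217 + 403) = (3*(-4)*(-5 - 1*(-4)) - 1)²/(-217 + 403) = (3*(-4)*(-5 + 4) - 1)²/186 = (3*(-4)*(-1) - 1)²*(1/186) = (12 - 1)²*(1/186) = 11²*(1/186) = 121*(1/186) = 121/186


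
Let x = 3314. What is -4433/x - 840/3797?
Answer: -19615861/12583258 ≈ -1.5589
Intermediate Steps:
-4433/x - 840/3797 = -4433/3314 - 840/3797 = -19615861/12583258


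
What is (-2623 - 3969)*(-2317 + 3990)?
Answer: -11028416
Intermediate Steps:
(-2623 - 3969)*(-2317 + 3990) = -6592*1673 = -11028416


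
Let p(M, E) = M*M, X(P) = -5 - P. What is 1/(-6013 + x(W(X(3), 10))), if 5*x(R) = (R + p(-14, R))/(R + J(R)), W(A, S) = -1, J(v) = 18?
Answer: -17/102182 ≈ -0.00016637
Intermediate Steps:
p(M, E) = M²
x(R) = (196 + R)/(5*(18 + R)) (x(R) = ((R + (-14)²)/(R + 18))/5 = ((R + 196)/(18 + R))/5 = ((196 + R)/(18 + R))/5 = (196 + R)/(5*(18 + R)))
1/(-6013 + x(W(X(3), 10))) = 1/(-6013 + (196 - 1)/(5*(18 - 1))) = 1/(-6013 + (⅕)*195/17) = 1/(-6013 + (⅕)*(1/17)*195) = 1/(-6013 + 39/17) = 1/(-102182/17) = -17/102182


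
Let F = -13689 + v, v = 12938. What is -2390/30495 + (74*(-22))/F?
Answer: 9570194/4580349 ≈ 2.0894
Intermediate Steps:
F = -751 (F = -13689 + 12938 = -751)
-2390/30495 + (74*(-22))/F = -2390/30495 + (74*(-22))/(-751) = -2390*1/30495 - 1628*(-1/751) = -478/6099 + 1628/751 = 9570194/4580349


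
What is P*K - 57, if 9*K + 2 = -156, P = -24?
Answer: 1093/3 ≈ 364.33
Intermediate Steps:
K = -158/9 (K = -2/9 + (1/9)*(-156) = -2/9 - 52/3 = -158/9 ≈ -17.556)
P*K - 57 = -24*(-158/9) - 57 = 1264/3 - 57 = 1093/3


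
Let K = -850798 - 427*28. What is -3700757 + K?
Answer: -4563511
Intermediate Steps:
K = -862754 (K = -850798 - 1*11956 = -850798 - 11956 = -862754)
-3700757 + K = -3700757 - 862754 = -4563511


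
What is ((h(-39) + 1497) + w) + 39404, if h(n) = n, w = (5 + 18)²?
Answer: 41391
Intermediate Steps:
w = 529 (w = 23² = 529)
((h(-39) + 1497) + w) + 39404 = ((-39 + 1497) + 529) + 39404 = (1458 + 529) + 39404 = 1987 + 39404 = 41391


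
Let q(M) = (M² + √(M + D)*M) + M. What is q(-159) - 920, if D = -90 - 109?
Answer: 24202 - 159*I*√358 ≈ 24202.0 - 3008.4*I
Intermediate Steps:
D = -199
q(M) = M + M² + M*√(-199 + M) (q(M) = (M² + √(M - 199)*M) + M = (M² + √(-199 + M)*M) + M = (M² + M*√(-199 + M)) + M = M + M² + M*√(-199 + M))
q(-159) - 920 = -159*(1 - 159 + √(-199 - 159)) - 920 = -159*(1 - 159 + √(-358)) - 920 = -159*(1 - 159 + I*√358) - 920 = -159*(-158 + I*√358) - 920 = (25122 - 159*I*√358) - 920 = 24202 - 159*I*√358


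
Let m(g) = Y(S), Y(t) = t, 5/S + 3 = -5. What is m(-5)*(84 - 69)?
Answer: -75/8 ≈ -9.3750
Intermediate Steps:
S = -5/8 (S = 5/(-3 - 5) = 5/(-8) = 5*(-1/8) = -5/8 ≈ -0.62500)
m(g) = -5/8
m(-5)*(84 - 69) = -5*(84 - 69)/8 = -5/8*15 = -75/8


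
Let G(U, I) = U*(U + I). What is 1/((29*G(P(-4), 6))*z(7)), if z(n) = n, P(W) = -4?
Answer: -1/1624 ≈ -0.00061576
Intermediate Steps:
G(U, I) = U*(I + U)
1/((29*G(P(-4), 6))*z(7)) = 1/((29*(-4*(6 - 4)))*7) = 1/((29*(-4*2))*7) = 1/((29*(-8))*7) = 1/(-232*7) = 1/(-1624) = -1/1624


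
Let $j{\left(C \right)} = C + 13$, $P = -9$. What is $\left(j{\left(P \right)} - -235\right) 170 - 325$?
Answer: $40305$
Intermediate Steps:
$j{\left(C \right)} = 13 + C$
$\left(j{\left(P \right)} - -235\right) 170 - 325 = \left(\left(13 - 9\right) - -235\right) 170 - 325 = \left(4 + 235\right) 170 - 325 = 239 \cdot 170 - 325 = 40630 - 325 = 40305$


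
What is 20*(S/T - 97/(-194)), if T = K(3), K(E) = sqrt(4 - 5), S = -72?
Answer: 10 + 1440*I ≈ 10.0 + 1440.0*I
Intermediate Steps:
K(E) = I (K(E) = sqrt(-1) = I)
T = I ≈ 1.0*I
20*(S/T - 97/(-194)) = 20*(-72*(-I) - 97/(-194)) = 20*(-(-72)*I - 97*(-1/194)) = 20*(72*I + 1/2) = 20*(1/2 + 72*I) = 10 + 1440*I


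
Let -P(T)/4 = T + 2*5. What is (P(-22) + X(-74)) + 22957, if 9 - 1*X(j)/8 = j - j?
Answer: 23077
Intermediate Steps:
X(j) = 72 (X(j) = 72 - 8*(j - j) = 72 - 8*0 = 72 + 0 = 72)
P(T) = -40 - 4*T (P(T) = -4*(T + 2*5) = -4*(T + 10) = -4*(10 + T) = -40 - 4*T)
(P(-22) + X(-74)) + 22957 = ((-40 - 4*(-22)) + 72) + 22957 = ((-40 + 88) + 72) + 22957 = (48 + 72) + 22957 = 120 + 22957 = 23077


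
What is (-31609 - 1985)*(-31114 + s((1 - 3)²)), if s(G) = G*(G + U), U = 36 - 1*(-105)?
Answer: 1025759196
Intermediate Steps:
U = 141 (U = 36 + 105 = 141)
s(G) = G*(141 + G) (s(G) = G*(G + 141) = G*(141 + G))
(-31609 - 1985)*(-31114 + s((1 - 3)²)) = (-31609 - 1985)*(-31114 + (1 - 3)²*(141 + (1 - 3)²)) = -33594*(-31114 + (-2)²*(141 + (-2)²)) = -33594*(-31114 + 4*(141 + 4)) = -33594*(-31114 + 4*145) = -33594*(-31114 + 580) = -33594*(-30534) = 1025759196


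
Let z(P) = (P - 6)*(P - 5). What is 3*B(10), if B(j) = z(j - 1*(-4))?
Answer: 216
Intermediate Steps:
z(P) = (-6 + P)*(-5 + P)
B(j) = -14 + (4 + j)² - 11*j (B(j) = 30 + (j - 1*(-4))² - 11*(j - 1*(-4)) = 30 + (j + 4)² - 11*(j + 4) = 30 + (4 + j)² - 11*(4 + j) = 30 + (4 + j)² + (-44 - 11*j) = -14 + (4 + j)² - 11*j)
3*B(10) = 3*(2 + 10² - 3*10) = 3*(2 + 100 - 30) = 3*72 = 216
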